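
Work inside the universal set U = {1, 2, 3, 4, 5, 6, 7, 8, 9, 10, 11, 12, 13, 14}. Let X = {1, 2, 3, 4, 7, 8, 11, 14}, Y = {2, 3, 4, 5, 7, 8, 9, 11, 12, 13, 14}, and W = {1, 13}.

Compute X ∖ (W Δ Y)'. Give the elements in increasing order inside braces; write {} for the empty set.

{1, 2, 3, 4, 7, 8, 11, 14}

W Δ Y = {1, 2, 3, 4, 5, 7, 8, 9, 11, 12, 14}
(W Δ Y)' = {6, 10, 13}
X ∖ (W Δ Y)' = {1, 2, 3, 4, 7, 8, 11, 14}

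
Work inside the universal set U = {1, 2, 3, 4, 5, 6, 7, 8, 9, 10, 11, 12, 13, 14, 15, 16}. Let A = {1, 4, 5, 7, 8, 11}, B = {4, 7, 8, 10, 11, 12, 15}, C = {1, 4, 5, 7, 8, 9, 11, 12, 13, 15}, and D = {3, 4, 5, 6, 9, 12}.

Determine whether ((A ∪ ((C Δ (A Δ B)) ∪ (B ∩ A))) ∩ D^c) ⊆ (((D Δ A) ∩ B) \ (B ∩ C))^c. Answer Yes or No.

A Δ B = {1, 5, 10, 12, 15}
C Δ (A Δ B) = {4, 7, 8, 9, 10, 11, 13}
B ∩ A = {4, 7, 8, 11}
(C Δ (A Δ B)) ∪ (B ∩ A) = {4, 7, 8, 9, 10, 11, 13}
A ∪ ((C Δ (A Δ B)) ∪ (B ∩ A)) = {1, 4, 5, 7, 8, 9, 10, 11, 13}
D^c = {1, 2, 7, 8, 10, 11, 13, 14, 15, 16}
(A ∪ ((C Δ (A Δ B)) ∪ (B ∩ A))) ∩ D^c = {1, 7, 8, 10, 11, 13}
D Δ A = {1, 3, 6, 7, 8, 9, 11, 12}
(D Δ A) ∩ B = {7, 8, 11, 12}
B ∩ C = {4, 7, 8, 11, 12, 15}
((D Δ A) ∩ B) \ (B ∩ C) = {}
(((D Δ A) ∩ B) \ (B ∩ C))^c = {1, 2, 3, 4, 5, 6, 7, 8, 9, 10, 11, 12, 13, 14, 15, 16}
Every element of {1, 7, 8, 10, 11, 13} is in {1, 2, 3, 4, 5, 6, 7, 8, 9, 10, 11, 12, 13, 14, 15, 16}, so (A ∪ ((C Δ (A Δ B)) ∪ (B ∩ A))) ∩ D^c ⊆ (((D Δ A) ∩ B) \ (B ∩ C))^c.

Yes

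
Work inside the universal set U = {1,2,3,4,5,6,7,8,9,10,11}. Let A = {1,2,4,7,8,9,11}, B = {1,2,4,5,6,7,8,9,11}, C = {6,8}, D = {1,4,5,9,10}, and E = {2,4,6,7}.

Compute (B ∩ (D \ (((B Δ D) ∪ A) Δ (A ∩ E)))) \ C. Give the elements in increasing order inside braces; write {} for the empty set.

B Δ D = {2,6,7,8,10,11}
(B Δ D) ∪ A = {1,2,4,6,7,8,9,10,11}
A ∩ E = {2,4,7}
((B Δ D) ∪ A) Δ (A ∩ E) = {1,6,8,9,10,11}
D \ (((B Δ D) ∪ A) Δ (A ∩ E)) = {4,5}
B ∩ (D \ (((B Δ D) ∪ A) Δ (A ∩ E))) = {4,5}
(B ∩ (D \ (((B Δ D) ∪ A) Δ (A ∩ E)))) \ C = {4,5}

{4,5}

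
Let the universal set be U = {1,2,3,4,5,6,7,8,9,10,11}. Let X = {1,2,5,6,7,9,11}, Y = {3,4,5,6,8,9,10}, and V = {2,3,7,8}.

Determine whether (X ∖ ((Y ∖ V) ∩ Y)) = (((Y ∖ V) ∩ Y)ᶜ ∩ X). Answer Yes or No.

Y ∖ V = {4,5,6,9,10}
(Y ∖ V) ∩ Y = {4,5,6,9,10}
X ∖ ((Y ∖ V) ∩ Y) = {1,2,7,11}
((Y ∖ V) ∩ Y)ᶜ = {1,2,3,7,8,11}
((Y ∖ V) ∩ Y)ᶜ ∩ X = {1,2,7,11}
Both equal {1,2,7,11}, so X ∖ ((Y ∖ V) ∩ Y) = ((Y ∖ V) ∩ Y)ᶜ ∩ X.

Yes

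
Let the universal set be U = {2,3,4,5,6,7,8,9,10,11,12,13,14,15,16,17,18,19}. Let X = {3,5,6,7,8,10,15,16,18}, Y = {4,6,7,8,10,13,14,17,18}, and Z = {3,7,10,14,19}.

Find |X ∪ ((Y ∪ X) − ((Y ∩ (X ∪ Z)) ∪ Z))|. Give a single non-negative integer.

Y ∪ X = {3,4,5,6,7,8,10,13,14,15,16,17,18}
X ∪ Z = {3,5,6,7,8,10,14,15,16,18,19}
Y ∩ (X ∪ Z) = {6,7,8,10,14,18}
(Y ∩ (X ∪ Z)) ∪ Z = {3,6,7,8,10,14,18,19}
(Y ∪ X) − ((Y ∩ (X ∪ Z)) ∪ Z) = {4,5,13,15,16,17}
X ∪ ((Y ∪ X) − ((Y ∩ (X ∪ Z)) ∪ Z)) = {3,4,5,6,7,8,10,13,15,16,17,18}
|X ∪ ((Y ∪ X) − ((Y ∩ (X ∪ Z)) ∪ Z))| = 12

12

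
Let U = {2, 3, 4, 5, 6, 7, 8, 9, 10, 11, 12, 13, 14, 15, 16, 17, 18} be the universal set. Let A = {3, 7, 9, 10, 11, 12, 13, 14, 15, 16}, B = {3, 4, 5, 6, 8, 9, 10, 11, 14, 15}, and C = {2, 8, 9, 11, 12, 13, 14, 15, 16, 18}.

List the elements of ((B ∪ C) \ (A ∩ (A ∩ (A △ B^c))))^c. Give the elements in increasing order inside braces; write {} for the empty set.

B ∪ C = {2, 3, 4, 5, 6, 8, 9, 10, 11, 12, 13, 14, 15, 16, 18}
B^c = {2, 7, 12, 13, 16, 17, 18}
A △ B^c = {2, 3, 9, 10, 11, 14, 15, 17, 18}
A ∩ (A △ B^c) = {3, 9, 10, 11, 14, 15}
A ∩ (A ∩ (A △ B^c)) = {3, 9, 10, 11, 14, 15}
(B ∪ C) \ (A ∩ (A ∩ (A △ B^c))) = {2, 4, 5, 6, 8, 12, 13, 16, 18}
((B ∪ C) \ (A ∩ (A ∩ (A △ B^c))))^c = {3, 7, 9, 10, 11, 14, 15, 17}

{3, 7, 9, 10, 11, 14, 15, 17}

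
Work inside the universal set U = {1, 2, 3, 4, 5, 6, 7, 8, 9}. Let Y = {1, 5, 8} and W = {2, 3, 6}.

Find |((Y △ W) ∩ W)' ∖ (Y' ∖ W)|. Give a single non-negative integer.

3

Y △ W = {1, 2, 3, 5, 6, 8}
(Y △ W) ∩ W = {2, 3, 6}
((Y △ W) ∩ W)' = {1, 4, 5, 7, 8, 9}
Y' = {2, 3, 4, 6, 7, 9}
Y' ∖ W = {4, 7, 9}
((Y △ W) ∩ W)' ∖ (Y' ∖ W) = {1, 5, 8}
|((Y △ W) ∩ W)' ∖ (Y' ∖ W)| = 3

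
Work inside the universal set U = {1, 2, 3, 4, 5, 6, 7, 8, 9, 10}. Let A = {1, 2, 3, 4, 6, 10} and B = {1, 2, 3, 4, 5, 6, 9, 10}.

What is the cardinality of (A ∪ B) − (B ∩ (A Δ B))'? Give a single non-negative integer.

A ∪ B = {1, 2, 3, 4, 5, 6, 9, 10}
A Δ B = {5, 9}
B ∩ (A Δ B) = {5, 9}
(B ∩ (A Δ B))' = {1, 2, 3, 4, 6, 7, 8, 10}
(A ∪ B) − (B ∩ (A Δ B))' = {5, 9}
|(A ∪ B) − (B ∩ (A Δ B))'| = 2

2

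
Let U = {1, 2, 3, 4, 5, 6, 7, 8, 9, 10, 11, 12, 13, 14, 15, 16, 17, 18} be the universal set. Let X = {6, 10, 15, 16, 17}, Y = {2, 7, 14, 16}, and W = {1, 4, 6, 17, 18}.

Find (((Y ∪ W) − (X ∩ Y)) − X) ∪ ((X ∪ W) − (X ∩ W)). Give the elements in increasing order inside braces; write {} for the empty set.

{1, 2, 4, 7, 10, 14, 15, 16, 18}

Y ∪ W = {1, 2, 4, 6, 7, 14, 16, 17, 18}
X ∩ Y = {16}
(Y ∪ W) − (X ∩ Y) = {1, 2, 4, 6, 7, 14, 17, 18}
((Y ∪ W) − (X ∩ Y)) − X = {1, 2, 4, 7, 14, 18}
X ∪ W = {1, 4, 6, 10, 15, 16, 17, 18}
X ∩ W = {6, 17}
(X ∪ W) − (X ∩ W) = {1, 4, 10, 15, 16, 18}
(((Y ∪ W) − (X ∩ Y)) − X) ∪ ((X ∪ W) − (X ∩ W)) = {1, 2, 4, 7, 10, 14, 15, 16, 18}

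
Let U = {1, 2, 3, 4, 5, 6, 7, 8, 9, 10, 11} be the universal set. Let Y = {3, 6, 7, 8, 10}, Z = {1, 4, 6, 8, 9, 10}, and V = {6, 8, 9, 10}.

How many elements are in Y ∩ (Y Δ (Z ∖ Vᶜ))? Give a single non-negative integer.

2

Vᶜ = {1, 2, 3, 4, 5, 7, 11}
Z ∖ Vᶜ = {6, 8, 9, 10}
Y Δ (Z ∖ Vᶜ) = {3, 7, 9}
Y ∩ (Y Δ (Z ∖ Vᶜ)) = {3, 7}
|Y ∩ (Y Δ (Z ∖ Vᶜ))| = 2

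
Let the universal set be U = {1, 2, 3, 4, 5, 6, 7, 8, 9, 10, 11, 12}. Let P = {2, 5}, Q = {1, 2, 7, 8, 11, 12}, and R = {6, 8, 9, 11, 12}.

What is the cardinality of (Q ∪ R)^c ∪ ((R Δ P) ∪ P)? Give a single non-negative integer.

Q ∪ R = {1, 2, 6, 7, 8, 9, 11, 12}
(Q ∪ R)^c = {3, 4, 5, 10}
R Δ P = {2, 5, 6, 8, 9, 11, 12}
(R Δ P) ∪ P = {2, 5, 6, 8, 9, 11, 12}
(Q ∪ R)^c ∪ ((R Δ P) ∪ P) = {2, 3, 4, 5, 6, 8, 9, 10, 11, 12}
|(Q ∪ R)^c ∪ ((R Δ P) ∪ P)| = 10

10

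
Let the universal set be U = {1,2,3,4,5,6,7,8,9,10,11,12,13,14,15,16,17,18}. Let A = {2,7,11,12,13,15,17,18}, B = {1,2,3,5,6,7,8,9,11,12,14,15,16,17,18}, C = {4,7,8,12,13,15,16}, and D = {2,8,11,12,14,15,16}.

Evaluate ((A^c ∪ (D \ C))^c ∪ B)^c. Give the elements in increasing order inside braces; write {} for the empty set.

{4,10}

A^c = {1,3,4,5,6,8,9,10,14,16}
D \ C = {2,11,14}
A^c ∪ (D \ C) = {1,2,3,4,5,6,8,9,10,11,14,16}
(A^c ∪ (D \ C))^c = {7,12,13,15,17,18}
(A^c ∪ (D \ C))^c ∪ B = {1,2,3,5,6,7,8,9,11,12,13,14,15,16,17,18}
((A^c ∪ (D \ C))^c ∪ B)^c = {4,10}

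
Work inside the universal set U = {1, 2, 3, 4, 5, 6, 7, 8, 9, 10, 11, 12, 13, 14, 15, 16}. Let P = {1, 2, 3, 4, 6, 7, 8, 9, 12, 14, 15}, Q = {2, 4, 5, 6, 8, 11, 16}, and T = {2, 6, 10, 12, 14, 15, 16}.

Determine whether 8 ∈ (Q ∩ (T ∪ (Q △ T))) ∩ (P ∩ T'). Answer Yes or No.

Yes

8 ∈ Q and 8 ∉ T, so 8 ∈ Q △ T
8 ∉ T and 8 ∈ (Q △ T), so 8 ∈ T ∪ (Q △ T)
8 ∈ Q and 8 ∈ (T ∪ (Q △ T)), so 8 ∈ Q ∩ (T ∪ (Q △ T))
8 ∉ T, so 8 ∈ T'
8 ∈ P and 8 ∈ T', so 8 ∈ P ∩ T'
8 ∈ (Q ∩ (T ∪ (Q △ T))) and 8 ∈ (P ∩ T'), so 8 ∈ (Q ∩ (T ∪ (Q △ T))) ∩ (P ∩ T')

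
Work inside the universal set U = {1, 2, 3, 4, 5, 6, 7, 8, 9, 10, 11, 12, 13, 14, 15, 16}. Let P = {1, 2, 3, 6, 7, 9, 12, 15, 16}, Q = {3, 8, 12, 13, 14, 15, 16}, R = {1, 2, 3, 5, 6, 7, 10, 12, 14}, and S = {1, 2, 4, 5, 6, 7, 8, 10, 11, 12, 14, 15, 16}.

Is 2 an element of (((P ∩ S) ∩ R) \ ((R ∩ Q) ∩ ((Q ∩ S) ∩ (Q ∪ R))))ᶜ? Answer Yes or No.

2 ∈ P and 2 ∈ S, so 2 ∈ P ∩ S
2 ∈ (P ∩ S) and 2 ∈ R, so 2 ∈ (P ∩ S) ∩ R
2 ∈ R and 2 ∉ Q, so 2 ∉ R ∩ Q
2 ∉ Q and 2 ∈ S, so 2 ∉ Q ∩ S
2 ∉ Q and 2 ∈ R, so 2 ∈ Q ∪ R
2 ∉ (Q ∩ S) and 2 ∈ (Q ∪ R), so 2 ∉ (Q ∩ S) ∩ (Q ∪ R)
2 ∉ (R ∩ Q) and 2 ∉ ((Q ∩ S) ∩ (Q ∪ R)), so 2 ∉ (R ∩ Q) ∩ ((Q ∩ S) ∩ (Q ∪ R))
2 ∈ ((P ∩ S) ∩ R) and 2 ∉ ((R ∩ Q) ∩ ((Q ∩ S) ∩ (Q ∪ R))), so 2 ∈ ((P ∩ S) ∩ R) \ ((R ∩ Q) ∩ ((Q ∩ S) ∩ (Q ∪ R)))
2 ∉ (((P ∩ S) ∩ R) \ ((R ∩ Q) ∩ ((Q ∩ S) ∩ (Q ∪ R))))ᶜ since 2 ∈ (((P ∩ S) ∩ R) \ ((R ∩ Q) ∩ ((Q ∩ S) ∩ (Q ∪ R))))

No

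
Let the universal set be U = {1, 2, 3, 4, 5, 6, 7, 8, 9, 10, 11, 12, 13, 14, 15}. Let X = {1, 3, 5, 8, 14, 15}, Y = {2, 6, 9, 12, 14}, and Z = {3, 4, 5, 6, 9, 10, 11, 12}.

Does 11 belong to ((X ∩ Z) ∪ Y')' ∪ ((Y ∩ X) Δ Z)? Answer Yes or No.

11 ∉ X and 11 ∈ Z, so 11 ∉ X ∩ Z
11 ∉ Y, so 11 ∈ Y'
11 ∉ (X ∩ Z) and 11 ∈ Y', so 11 ∈ (X ∩ Z) ∪ Y'
11 ∉ ((X ∩ Z) ∪ Y')' since 11 ∈ ((X ∩ Z) ∪ Y')
11 ∉ Y and 11 ∉ X, so 11 ∉ Y ∩ X
11 ∉ (Y ∩ X) and 11 ∈ Z, so 11 ∈ (Y ∩ X) Δ Z
11 ∉ ((X ∩ Z) ∪ Y')' and 11 ∈ ((Y ∩ X) Δ Z), so 11 ∈ ((X ∩ Z) ∪ Y')' ∪ ((Y ∩ X) Δ Z)

Yes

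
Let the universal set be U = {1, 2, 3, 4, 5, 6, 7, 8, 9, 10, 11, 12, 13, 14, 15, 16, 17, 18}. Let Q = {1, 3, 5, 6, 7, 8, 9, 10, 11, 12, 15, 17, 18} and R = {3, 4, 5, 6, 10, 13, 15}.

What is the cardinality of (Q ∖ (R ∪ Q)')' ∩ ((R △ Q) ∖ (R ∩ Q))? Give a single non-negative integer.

2

R ∪ Q = {1, 3, 4, 5, 6, 7, 8, 9, 10, 11, 12, 13, 15, 17, 18}
(R ∪ Q)' = {2, 14, 16}
Q ∖ (R ∪ Q)' = {1, 3, 5, 6, 7, 8, 9, 10, 11, 12, 15, 17, 18}
(Q ∖ (R ∪ Q)')' = {2, 4, 13, 14, 16}
R △ Q = {1, 4, 7, 8, 9, 11, 12, 13, 17, 18}
R ∩ Q = {3, 5, 6, 10, 15}
(R △ Q) ∖ (R ∩ Q) = {1, 4, 7, 8, 9, 11, 12, 13, 17, 18}
(Q ∖ (R ∪ Q)')' ∩ ((R △ Q) ∖ (R ∩ Q)) = {4, 13}
|(Q ∖ (R ∪ Q)')' ∩ ((R △ Q) ∖ (R ∩ Q))| = 2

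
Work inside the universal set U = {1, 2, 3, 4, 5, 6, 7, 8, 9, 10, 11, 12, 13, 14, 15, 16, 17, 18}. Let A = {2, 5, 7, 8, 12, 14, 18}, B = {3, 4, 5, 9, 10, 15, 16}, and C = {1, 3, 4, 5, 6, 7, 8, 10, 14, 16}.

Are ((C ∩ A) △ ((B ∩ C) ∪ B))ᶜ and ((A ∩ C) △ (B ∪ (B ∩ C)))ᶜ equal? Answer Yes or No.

C ∩ A = {5, 7, 8, 14}
B ∩ C = {3, 4, 5, 10, 16}
(B ∩ C) ∪ B = {3, 4, 5, 9, 10, 15, 16}
(C ∩ A) △ ((B ∩ C) ∪ B) = {3, 4, 7, 8, 9, 10, 14, 15, 16}
((C ∩ A) △ ((B ∩ C) ∪ B))ᶜ = {1, 2, 5, 6, 11, 12, 13, 17, 18}
A ∩ C = {5, 7, 8, 14}
B ∪ (B ∩ C) = {3, 4, 5, 9, 10, 15, 16}
(A ∩ C) △ (B ∪ (B ∩ C)) = {3, 4, 7, 8, 9, 10, 14, 15, 16}
((A ∩ C) △ (B ∪ (B ∩ C)))ᶜ = {1, 2, 5, 6, 11, 12, 13, 17, 18}
Both equal {1, 2, 5, 6, 11, 12, 13, 17, 18}, so ((C ∩ A) △ ((B ∩ C) ∪ B))ᶜ = ((A ∩ C) △ (B ∪ (B ∩ C)))ᶜ.

Yes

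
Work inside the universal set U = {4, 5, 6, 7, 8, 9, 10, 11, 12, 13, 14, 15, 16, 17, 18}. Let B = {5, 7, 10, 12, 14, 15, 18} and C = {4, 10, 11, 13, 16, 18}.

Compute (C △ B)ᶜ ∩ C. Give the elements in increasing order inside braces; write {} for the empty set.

C △ B = {4, 5, 7, 11, 12, 13, 14, 15, 16}
(C △ B)ᶜ = {6, 8, 9, 10, 17, 18}
(C △ B)ᶜ ∩ C = {10, 18}

{10, 18}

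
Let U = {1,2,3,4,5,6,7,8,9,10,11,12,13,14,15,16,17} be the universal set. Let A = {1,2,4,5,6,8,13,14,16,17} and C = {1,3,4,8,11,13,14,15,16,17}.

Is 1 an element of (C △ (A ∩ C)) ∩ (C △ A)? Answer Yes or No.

1 ∈ A and 1 ∈ C, so 1 ∈ A ∩ C
1 ∈ C and 1 ∈ (A ∩ C), so 1 ∉ C △ (A ∩ C)
1 ∈ C and 1 ∈ A, so 1 ∉ C △ A
1 ∉ (C △ (A ∩ C)) and 1 ∉ (C △ A), so 1 ∉ (C △ (A ∩ C)) ∩ (C △ A)

No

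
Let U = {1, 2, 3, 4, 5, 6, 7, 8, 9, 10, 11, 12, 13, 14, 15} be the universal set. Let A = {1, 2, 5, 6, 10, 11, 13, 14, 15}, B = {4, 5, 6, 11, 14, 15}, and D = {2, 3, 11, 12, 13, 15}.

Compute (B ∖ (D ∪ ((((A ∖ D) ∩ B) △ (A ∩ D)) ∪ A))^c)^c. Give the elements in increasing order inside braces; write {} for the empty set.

{1, 2, 3, 4, 7, 8, 9, 10, 12, 13}

A ∖ D = {1, 5, 6, 10, 14}
(A ∖ D) ∩ B = {5, 6, 14}
A ∩ D = {2, 11, 13, 15}
((A ∖ D) ∩ B) △ (A ∩ D) = {2, 5, 6, 11, 13, 14, 15}
(((A ∖ D) ∩ B) △ (A ∩ D)) ∪ A = {1, 2, 5, 6, 10, 11, 13, 14, 15}
D ∪ ((((A ∖ D) ∩ B) △ (A ∩ D)) ∪ A) = {1, 2, 3, 5, 6, 10, 11, 12, 13, 14, 15}
(D ∪ ((((A ∖ D) ∩ B) △ (A ∩ D)) ∪ A))^c = {4, 7, 8, 9}
B ∖ (D ∪ ((((A ∖ D) ∩ B) △ (A ∩ D)) ∪ A))^c = {5, 6, 11, 14, 15}
(B ∖ (D ∪ ((((A ∖ D) ∩ B) △ (A ∩ D)) ∪ A))^c)^c = {1, 2, 3, 4, 7, 8, 9, 10, 12, 13}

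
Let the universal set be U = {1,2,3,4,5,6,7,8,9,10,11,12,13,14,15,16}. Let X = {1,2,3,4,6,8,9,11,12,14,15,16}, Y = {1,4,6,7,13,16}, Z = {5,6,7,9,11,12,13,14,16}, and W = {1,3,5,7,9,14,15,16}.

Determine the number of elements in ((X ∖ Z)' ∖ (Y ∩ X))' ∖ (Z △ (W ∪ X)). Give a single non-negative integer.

2

X ∖ Z = {1,2,3,4,8,15}
(X ∖ Z)' = {5,6,7,9,10,11,12,13,14,16}
Y ∩ X = {1,4,6,16}
(X ∖ Z)' ∖ (Y ∩ X) = {5,7,9,10,11,12,13,14}
((X ∖ Z)' ∖ (Y ∩ X))' = {1,2,3,4,6,8,15,16}
W ∪ X = {1,2,3,4,5,6,7,8,9,11,12,14,15,16}
Z △ (W ∪ X) = {1,2,3,4,8,13,15}
((X ∖ Z)' ∖ (Y ∩ X))' ∖ (Z △ (W ∪ X)) = {6,16}
|((X ∖ Z)' ∖ (Y ∩ X))' ∖ (Z △ (W ∪ X))| = 2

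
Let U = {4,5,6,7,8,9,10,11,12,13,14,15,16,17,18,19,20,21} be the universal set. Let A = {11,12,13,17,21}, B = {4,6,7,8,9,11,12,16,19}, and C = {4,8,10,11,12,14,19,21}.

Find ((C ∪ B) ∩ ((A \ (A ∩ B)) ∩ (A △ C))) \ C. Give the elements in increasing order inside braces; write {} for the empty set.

{}

C ∪ B = {4,6,7,8,9,10,11,12,14,16,19,21}
A ∩ B = {11,12}
A \ (A ∩ B) = {13,17,21}
A △ C = {4,8,10,13,14,17,19}
(A \ (A ∩ B)) ∩ (A △ C) = {13,17}
(C ∪ B) ∩ ((A \ (A ∩ B)) ∩ (A △ C)) = {}
((C ∪ B) ∩ ((A \ (A ∩ B)) ∩ (A △ C))) \ C = {}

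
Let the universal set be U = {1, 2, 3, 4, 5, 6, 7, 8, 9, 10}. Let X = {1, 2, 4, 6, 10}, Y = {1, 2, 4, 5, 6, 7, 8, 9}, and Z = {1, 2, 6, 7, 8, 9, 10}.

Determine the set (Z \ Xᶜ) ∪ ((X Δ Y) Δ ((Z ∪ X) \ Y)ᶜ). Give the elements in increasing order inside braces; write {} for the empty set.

Xᶜ = {3, 5, 7, 8, 9}
Z \ Xᶜ = {1, 2, 6, 10}
X Δ Y = {5, 7, 8, 9, 10}
Z ∪ X = {1, 2, 4, 6, 7, 8, 9, 10}
(Z ∪ X) \ Y = {10}
((Z ∪ X) \ Y)ᶜ = {1, 2, 3, 4, 5, 6, 7, 8, 9}
(X Δ Y) Δ ((Z ∪ X) \ Y)ᶜ = {1, 2, 3, 4, 6, 10}
(Z \ Xᶜ) ∪ ((X Δ Y) Δ ((Z ∪ X) \ Y)ᶜ) = {1, 2, 3, 4, 6, 10}

{1, 2, 3, 4, 6, 10}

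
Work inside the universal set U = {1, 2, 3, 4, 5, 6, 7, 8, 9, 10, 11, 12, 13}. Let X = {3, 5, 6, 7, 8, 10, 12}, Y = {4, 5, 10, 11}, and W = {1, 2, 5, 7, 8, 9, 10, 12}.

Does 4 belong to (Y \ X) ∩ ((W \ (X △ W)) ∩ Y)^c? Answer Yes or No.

Yes

4 ∈ Y and 4 ∉ X, so 4 ∈ Y \ X
4 ∉ X and 4 ∉ W, so 4 ∉ X △ W
4 ∉ W and 4 ∉ (X △ W), so 4 ∉ W \ (X △ W)
4 ∉ (W \ (X △ W)) and 4 ∈ Y, so 4 ∉ (W \ (X △ W)) ∩ Y
4 ∈ ((W \ (X △ W)) ∩ Y)^c since 4 ∉ ((W \ (X △ W)) ∩ Y)
4 ∈ (Y \ X) and 4 ∈ ((W \ (X △ W)) ∩ Y)^c, so 4 ∈ (Y \ X) ∩ ((W \ (X △ W)) ∩ Y)^c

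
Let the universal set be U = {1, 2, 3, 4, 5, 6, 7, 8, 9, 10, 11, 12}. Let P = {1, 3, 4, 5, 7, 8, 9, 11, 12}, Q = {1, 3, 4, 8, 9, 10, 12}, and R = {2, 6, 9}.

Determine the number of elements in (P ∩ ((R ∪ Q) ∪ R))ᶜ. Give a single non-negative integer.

R ∪ Q = {1, 2, 3, 4, 6, 8, 9, 10, 12}
(R ∪ Q) ∪ R = {1, 2, 3, 4, 6, 8, 9, 10, 12}
P ∩ ((R ∪ Q) ∪ R) = {1, 3, 4, 8, 9, 12}
(P ∩ ((R ∪ Q) ∪ R))ᶜ = {2, 5, 6, 7, 10, 11}
|(P ∩ ((R ∪ Q) ∪ R))ᶜ| = 6

6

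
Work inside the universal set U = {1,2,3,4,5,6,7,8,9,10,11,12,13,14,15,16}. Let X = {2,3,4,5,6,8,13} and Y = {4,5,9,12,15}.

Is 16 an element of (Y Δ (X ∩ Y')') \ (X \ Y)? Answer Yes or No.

Yes

16 ∉ Y, so 16 ∈ Y'
16 ∉ X and 16 ∈ Y', so 16 ∉ X ∩ Y'
16 ∈ (X ∩ Y')' since 16 ∉ (X ∩ Y')
16 ∉ Y and 16 ∈ (X ∩ Y')', so 16 ∈ Y Δ (X ∩ Y')'
16 ∉ X and 16 ∉ Y, so 16 ∉ X \ Y
16 ∈ (Y Δ (X ∩ Y')') and 16 ∉ (X \ Y), so 16 ∈ (Y Δ (X ∩ Y')') \ (X \ Y)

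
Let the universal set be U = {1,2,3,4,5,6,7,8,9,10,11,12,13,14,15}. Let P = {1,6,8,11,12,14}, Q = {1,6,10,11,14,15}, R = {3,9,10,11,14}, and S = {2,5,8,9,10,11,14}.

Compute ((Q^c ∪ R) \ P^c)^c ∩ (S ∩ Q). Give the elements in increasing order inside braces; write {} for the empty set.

{10}

Q^c = {2,3,4,5,7,8,9,12,13}
Q^c ∪ R = {2,3,4,5,7,8,9,10,11,12,13,14}
P^c = {2,3,4,5,7,9,10,13,15}
(Q^c ∪ R) \ P^c = {8,11,12,14}
((Q^c ∪ R) \ P^c)^c = {1,2,3,4,5,6,7,9,10,13,15}
S ∩ Q = {10,11,14}
((Q^c ∪ R) \ P^c)^c ∩ (S ∩ Q) = {10}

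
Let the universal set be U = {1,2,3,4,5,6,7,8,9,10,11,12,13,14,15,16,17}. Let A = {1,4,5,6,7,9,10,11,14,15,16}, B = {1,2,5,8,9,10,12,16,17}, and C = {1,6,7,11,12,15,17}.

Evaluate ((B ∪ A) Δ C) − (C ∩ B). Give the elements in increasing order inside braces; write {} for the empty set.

B ∪ A = {1,2,4,5,6,7,8,9,10,11,12,14,15,16,17}
(B ∪ A) Δ C = {2,4,5,8,9,10,14,16}
C ∩ B = {1,12,17}
((B ∪ A) Δ C) − (C ∩ B) = {2,4,5,8,9,10,14,16}

{2,4,5,8,9,10,14,16}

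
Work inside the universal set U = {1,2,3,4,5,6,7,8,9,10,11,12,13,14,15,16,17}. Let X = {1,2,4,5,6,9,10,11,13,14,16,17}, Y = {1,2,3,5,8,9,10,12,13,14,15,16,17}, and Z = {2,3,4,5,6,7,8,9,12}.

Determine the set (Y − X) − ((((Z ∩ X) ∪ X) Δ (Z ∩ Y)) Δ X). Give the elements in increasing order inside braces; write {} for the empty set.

Y − X = {3,8,12,15}
Z ∩ X = {2,4,5,6,9}
(Z ∩ X) ∪ X = {1,2,4,5,6,9,10,11,13,14,16,17}
Z ∩ Y = {2,3,5,8,9,12}
((Z ∩ X) ∪ X) Δ (Z ∩ Y) = {1,3,4,6,8,10,11,12,13,14,16,17}
(((Z ∩ X) ∪ X) Δ (Z ∩ Y)) Δ X = {2,3,5,8,9,12}
(Y − X) − ((((Z ∩ X) ∪ X) Δ (Z ∩ Y)) Δ X) = {15}

{15}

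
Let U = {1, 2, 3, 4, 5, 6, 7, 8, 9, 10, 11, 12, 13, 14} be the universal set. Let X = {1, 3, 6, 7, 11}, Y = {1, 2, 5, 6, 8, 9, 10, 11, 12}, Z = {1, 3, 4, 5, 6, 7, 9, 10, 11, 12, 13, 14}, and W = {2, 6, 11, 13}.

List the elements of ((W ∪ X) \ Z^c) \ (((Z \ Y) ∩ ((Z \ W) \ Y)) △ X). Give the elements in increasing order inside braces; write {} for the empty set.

W ∪ X = {1, 2, 3, 6, 7, 11, 13}
Z^c = {2, 8}
(W ∪ X) \ Z^c = {1, 3, 6, 7, 11, 13}
Z \ Y = {3, 4, 7, 13, 14}
Z \ W = {1, 3, 4, 5, 7, 9, 10, 12, 14}
(Z \ W) \ Y = {3, 4, 7, 14}
(Z \ Y) ∩ ((Z \ W) \ Y) = {3, 4, 7, 14}
((Z \ Y) ∩ ((Z \ W) \ Y)) △ X = {1, 4, 6, 11, 14}
((W ∪ X) \ Z^c) \ (((Z \ Y) ∩ ((Z \ W) \ Y)) △ X) = {3, 7, 13}

{3, 7, 13}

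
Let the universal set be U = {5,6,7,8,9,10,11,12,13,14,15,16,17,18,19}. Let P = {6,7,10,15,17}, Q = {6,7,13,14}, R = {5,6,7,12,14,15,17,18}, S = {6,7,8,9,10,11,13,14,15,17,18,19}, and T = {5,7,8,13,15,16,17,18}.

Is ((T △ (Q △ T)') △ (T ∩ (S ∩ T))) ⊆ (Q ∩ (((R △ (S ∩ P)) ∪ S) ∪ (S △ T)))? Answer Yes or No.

Q △ T = {5,6,8,14,15,16,17,18}
(Q △ T)' = {7,9,10,11,12,13,19}
T △ (Q △ T)' = {5,8,9,10,11,12,15,16,17,18,19}
S ∩ T = {7,8,13,15,17,18}
T ∩ (S ∩ T) = {7,8,13,15,17,18}
(T △ (Q △ T)') △ (T ∩ (S ∩ T)) = {5,7,9,10,11,12,13,16,19}
S ∩ P = {6,7,10,15,17}
R △ (S ∩ P) = {5,10,12,14,18}
(R △ (S ∩ P)) ∪ S = {5,6,7,8,9,10,11,12,13,14,15,17,18,19}
S △ T = {5,6,9,10,11,14,16,19}
((R △ (S ∩ P)) ∪ S) ∪ (S △ T) = {5,6,7,8,9,10,11,12,13,14,15,16,17,18,19}
Q ∩ (((R △ (S ∩ P)) ∪ S) ∪ (S △ T)) = {6,7,13,14}
5 ∈ (T △ (Q △ T)') △ (T ∩ (S ∩ T)) but 5 ∉ Q ∩ (((R △ (S ∩ P)) ∪ S) ∪ (S △ T)), so the inclusion fails.

No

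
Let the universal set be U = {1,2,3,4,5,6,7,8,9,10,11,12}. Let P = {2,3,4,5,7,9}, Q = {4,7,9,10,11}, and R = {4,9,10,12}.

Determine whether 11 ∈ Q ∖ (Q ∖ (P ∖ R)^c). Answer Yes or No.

Yes

11 ∉ P and 11 ∉ R, so 11 ∉ P ∖ R
11 ∈ (P ∖ R)^c since 11 ∉ (P ∖ R)
11 ∈ Q and 11 ∈ (P ∖ R)^c, so 11 ∉ Q ∖ (P ∖ R)^c
11 ∈ Q and 11 ∉ (Q ∖ (P ∖ R)^c), so 11 ∈ Q ∖ (Q ∖ (P ∖ R)^c)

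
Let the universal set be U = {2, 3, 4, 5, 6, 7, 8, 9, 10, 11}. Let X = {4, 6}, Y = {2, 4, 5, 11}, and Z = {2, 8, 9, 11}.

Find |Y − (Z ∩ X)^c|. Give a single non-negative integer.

Z ∩ X = {}
(Z ∩ X)^c = {2, 3, 4, 5, 6, 7, 8, 9, 10, 11}
Y − (Z ∩ X)^c = {}
|Y − (Z ∩ X)^c| = 0

0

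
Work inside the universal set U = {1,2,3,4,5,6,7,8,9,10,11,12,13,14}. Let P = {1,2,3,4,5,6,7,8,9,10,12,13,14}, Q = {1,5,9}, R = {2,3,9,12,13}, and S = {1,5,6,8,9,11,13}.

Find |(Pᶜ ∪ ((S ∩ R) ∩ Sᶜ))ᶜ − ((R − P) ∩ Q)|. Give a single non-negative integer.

Pᶜ = {11}
S ∩ R = {9,13}
Sᶜ = {2,3,4,7,10,12,14}
(S ∩ R) ∩ Sᶜ = {}
Pᶜ ∪ ((S ∩ R) ∩ Sᶜ) = {11}
(Pᶜ ∪ ((S ∩ R) ∩ Sᶜ))ᶜ = {1,2,3,4,5,6,7,8,9,10,12,13,14}
R − P = {}
(R − P) ∩ Q = {}
(Pᶜ ∪ ((S ∩ R) ∩ Sᶜ))ᶜ − ((R − P) ∩ Q) = {1,2,3,4,5,6,7,8,9,10,12,13,14}
|(Pᶜ ∪ ((S ∩ R) ∩ Sᶜ))ᶜ − ((R − P) ∩ Q)| = 13

13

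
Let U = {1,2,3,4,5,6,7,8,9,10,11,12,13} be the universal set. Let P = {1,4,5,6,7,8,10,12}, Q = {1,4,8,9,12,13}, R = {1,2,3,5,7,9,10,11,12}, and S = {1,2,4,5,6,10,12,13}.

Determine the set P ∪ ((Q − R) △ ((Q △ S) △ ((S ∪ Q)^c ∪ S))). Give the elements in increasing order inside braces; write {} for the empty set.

Q − R = {4,8,13}
Q △ S = {2,5,6,8,9,10}
S ∪ Q = {1,2,4,5,6,8,9,10,12,13}
(S ∪ Q)^c = {3,7,11}
(S ∪ Q)^c ∪ S = {1,2,3,4,5,6,7,10,11,12,13}
(Q △ S) △ ((S ∪ Q)^c ∪ S) = {1,3,4,7,8,9,11,12,13}
(Q − R) △ ((Q △ S) △ ((S ∪ Q)^c ∪ S)) = {1,3,7,9,11,12}
P ∪ ((Q − R) △ ((Q △ S) △ ((S ∪ Q)^c ∪ S))) = {1,3,4,5,6,7,8,9,10,11,12}

{1,3,4,5,6,7,8,9,10,11,12}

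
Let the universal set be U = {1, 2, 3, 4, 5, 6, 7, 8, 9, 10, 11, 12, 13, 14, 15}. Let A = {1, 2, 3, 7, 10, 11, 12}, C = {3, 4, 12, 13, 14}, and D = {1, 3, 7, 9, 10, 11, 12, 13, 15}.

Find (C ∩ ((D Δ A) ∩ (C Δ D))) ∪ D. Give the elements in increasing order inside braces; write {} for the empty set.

D Δ A = {2, 9, 13, 15}
C Δ D = {1, 4, 7, 9, 10, 11, 14, 15}
(D Δ A) ∩ (C Δ D) = {9, 15}
C ∩ ((D Δ A) ∩ (C Δ D)) = {}
(C ∩ ((D Δ A) ∩ (C Δ D))) ∪ D = {1, 3, 7, 9, 10, 11, 12, 13, 15}

{1, 3, 7, 9, 10, 11, 12, 13, 15}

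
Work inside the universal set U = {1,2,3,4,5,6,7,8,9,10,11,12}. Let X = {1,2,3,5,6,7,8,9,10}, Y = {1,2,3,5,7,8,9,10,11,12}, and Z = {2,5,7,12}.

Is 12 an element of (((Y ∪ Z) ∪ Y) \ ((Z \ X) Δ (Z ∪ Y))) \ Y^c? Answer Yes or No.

12 ∈ Y and 12 ∈ Z, so 12 ∈ Y ∪ Z
12 ∈ (Y ∪ Z) and 12 ∈ Y, so 12 ∈ (Y ∪ Z) ∪ Y
12 ∈ Z and 12 ∉ X, so 12 ∈ Z \ X
12 ∈ Z and 12 ∈ Y, so 12 ∈ Z ∪ Y
12 ∈ (Z \ X) and 12 ∈ (Z ∪ Y), so 12 ∉ (Z \ X) Δ (Z ∪ Y)
12 ∈ ((Y ∪ Z) ∪ Y) and 12 ∉ ((Z \ X) Δ (Z ∪ Y)), so 12 ∈ ((Y ∪ Z) ∪ Y) \ ((Z \ X) Δ (Z ∪ Y))
12 ∈ Y, so 12 ∉ Y^c
12 ∈ (((Y ∪ Z) ∪ Y) \ ((Z \ X) Δ (Z ∪ Y))) and 12 ∉ Y^c, so 12 ∈ (((Y ∪ Z) ∪ Y) \ ((Z \ X) Δ (Z ∪ Y))) \ Y^c

Yes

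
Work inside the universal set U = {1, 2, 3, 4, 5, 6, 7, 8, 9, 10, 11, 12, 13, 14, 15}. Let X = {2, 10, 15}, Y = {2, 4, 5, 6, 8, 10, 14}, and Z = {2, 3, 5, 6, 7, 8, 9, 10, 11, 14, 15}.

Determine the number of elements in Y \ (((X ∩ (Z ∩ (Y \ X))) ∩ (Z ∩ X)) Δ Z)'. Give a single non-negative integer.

6

Y \ X = {4, 5, 6, 8, 14}
Z ∩ (Y \ X) = {5, 6, 8, 14}
X ∩ (Z ∩ (Y \ X)) = {}
Z ∩ X = {2, 10, 15}
(X ∩ (Z ∩ (Y \ X))) ∩ (Z ∩ X) = {}
((X ∩ (Z ∩ (Y \ X))) ∩ (Z ∩ X)) Δ Z = {2, 3, 5, 6, 7, 8, 9, 10, 11, 14, 15}
(((X ∩ (Z ∩ (Y \ X))) ∩ (Z ∩ X)) Δ Z)' = {1, 4, 12, 13}
Y \ (((X ∩ (Z ∩ (Y \ X))) ∩ (Z ∩ X)) Δ Z)' = {2, 5, 6, 8, 10, 14}
|Y \ (((X ∩ (Z ∩ (Y \ X))) ∩ (Z ∩ X)) Δ Z)'| = 6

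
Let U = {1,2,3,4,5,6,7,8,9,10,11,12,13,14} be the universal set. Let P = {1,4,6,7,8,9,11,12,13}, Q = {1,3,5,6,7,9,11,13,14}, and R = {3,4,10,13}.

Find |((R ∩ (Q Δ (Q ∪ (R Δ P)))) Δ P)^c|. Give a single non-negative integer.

4

R Δ P = {1,3,6,7,8,9,10,11,12}
Q ∪ (R Δ P) = {1,3,5,6,7,8,9,10,11,12,13,14}
Q Δ (Q ∪ (R Δ P)) = {8,10,12}
R ∩ (Q Δ (Q ∪ (R Δ P))) = {10}
(R ∩ (Q Δ (Q ∪ (R Δ P)))) Δ P = {1,4,6,7,8,9,10,11,12,13}
((R ∩ (Q Δ (Q ∪ (R Δ P)))) Δ P)^c = {2,3,5,14}
|((R ∩ (Q Δ (Q ∪ (R Δ P)))) Δ P)^c| = 4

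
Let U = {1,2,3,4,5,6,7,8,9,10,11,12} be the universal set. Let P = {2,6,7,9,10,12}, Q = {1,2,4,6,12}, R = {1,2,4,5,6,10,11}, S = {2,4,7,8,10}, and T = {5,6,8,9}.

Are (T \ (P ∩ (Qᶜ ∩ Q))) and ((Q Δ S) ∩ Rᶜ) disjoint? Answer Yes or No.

No

Qᶜ = {3,5,7,8,9,10,11}
Qᶜ ∩ Q = {}
P ∩ (Qᶜ ∩ Q) = {}
T \ (P ∩ (Qᶜ ∩ Q)) = {5,6,8,9}
Q Δ S = {1,6,7,8,10,12}
Rᶜ = {3,7,8,9,12}
(Q Δ S) ∩ Rᶜ = {7,8,12}
8 lies in both, so they are not disjoint.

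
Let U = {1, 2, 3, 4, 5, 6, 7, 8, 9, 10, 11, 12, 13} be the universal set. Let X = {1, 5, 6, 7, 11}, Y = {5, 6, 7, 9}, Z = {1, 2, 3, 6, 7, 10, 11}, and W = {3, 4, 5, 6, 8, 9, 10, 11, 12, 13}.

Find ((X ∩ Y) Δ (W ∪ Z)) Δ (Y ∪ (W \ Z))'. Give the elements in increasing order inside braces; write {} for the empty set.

{4, 8, 9, 12, 13}

X ∩ Y = {5, 6, 7}
W ∪ Z = {1, 2, 3, 4, 5, 6, 7, 8, 9, 10, 11, 12, 13}
(X ∩ Y) Δ (W ∪ Z) = {1, 2, 3, 4, 8, 9, 10, 11, 12, 13}
W \ Z = {4, 5, 8, 9, 12, 13}
Y ∪ (W \ Z) = {4, 5, 6, 7, 8, 9, 12, 13}
(Y ∪ (W \ Z))' = {1, 2, 3, 10, 11}
((X ∩ Y) Δ (W ∪ Z)) Δ (Y ∪ (W \ Z))' = {4, 8, 9, 12, 13}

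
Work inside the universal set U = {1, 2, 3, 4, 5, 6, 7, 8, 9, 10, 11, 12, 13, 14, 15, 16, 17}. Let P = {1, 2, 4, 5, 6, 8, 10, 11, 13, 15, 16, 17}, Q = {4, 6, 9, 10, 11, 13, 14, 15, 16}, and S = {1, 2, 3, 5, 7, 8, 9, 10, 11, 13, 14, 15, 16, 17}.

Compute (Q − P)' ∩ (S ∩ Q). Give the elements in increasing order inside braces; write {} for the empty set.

Q − P = {9, 14}
(Q − P)' = {1, 2, 3, 4, 5, 6, 7, 8, 10, 11, 12, 13, 15, 16, 17}
S ∩ Q = {9, 10, 11, 13, 14, 15, 16}
(Q − P)' ∩ (S ∩ Q) = {10, 11, 13, 15, 16}

{10, 11, 13, 15, 16}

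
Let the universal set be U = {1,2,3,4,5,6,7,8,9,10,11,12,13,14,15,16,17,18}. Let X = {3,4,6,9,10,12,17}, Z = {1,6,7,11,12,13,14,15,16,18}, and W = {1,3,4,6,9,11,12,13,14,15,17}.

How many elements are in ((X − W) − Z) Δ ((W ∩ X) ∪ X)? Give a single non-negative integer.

6

X − W = {10}
(X − W) − Z = {10}
W ∩ X = {3,4,6,9,12,17}
(W ∩ X) ∪ X = {3,4,6,9,10,12,17}
((X − W) − Z) Δ ((W ∩ X) ∪ X) = {3,4,6,9,12,17}
|((X − W) − Z) Δ ((W ∩ X) ∪ X)| = 6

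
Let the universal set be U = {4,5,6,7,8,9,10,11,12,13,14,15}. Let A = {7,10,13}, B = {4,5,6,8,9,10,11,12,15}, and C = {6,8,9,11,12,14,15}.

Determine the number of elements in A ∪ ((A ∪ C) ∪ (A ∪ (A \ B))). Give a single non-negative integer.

10

A ∪ C = {6,7,8,9,10,11,12,13,14,15}
A \ B = {7,13}
A ∪ (A \ B) = {7,10,13}
(A ∪ C) ∪ (A ∪ (A \ B)) = {6,7,8,9,10,11,12,13,14,15}
A ∪ ((A ∪ C) ∪ (A ∪ (A \ B))) = {6,7,8,9,10,11,12,13,14,15}
|A ∪ ((A ∪ C) ∪ (A ∪ (A \ B)))| = 10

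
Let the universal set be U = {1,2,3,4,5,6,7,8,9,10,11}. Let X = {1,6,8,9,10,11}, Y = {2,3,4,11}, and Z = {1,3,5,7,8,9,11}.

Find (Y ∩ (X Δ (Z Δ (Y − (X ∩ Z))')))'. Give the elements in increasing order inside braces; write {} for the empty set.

X ∩ Z = {1,8,9,11}
Y − (X ∩ Z) = {2,3,4}
(Y − (X ∩ Z))' = {1,5,6,7,8,9,10,11}
Z Δ (Y − (X ∩ Z))' = {3,6,10}
X Δ (Z Δ (Y − (X ∩ Z))') = {1,3,8,9,11}
Y ∩ (X Δ (Z Δ (Y − (X ∩ Z))')) = {3,11}
(Y ∩ (X Δ (Z Δ (Y − (X ∩ Z))')))' = {1,2,4,5,6,7,8,9,10}

{1,2,4,5,6,7,8,9,10}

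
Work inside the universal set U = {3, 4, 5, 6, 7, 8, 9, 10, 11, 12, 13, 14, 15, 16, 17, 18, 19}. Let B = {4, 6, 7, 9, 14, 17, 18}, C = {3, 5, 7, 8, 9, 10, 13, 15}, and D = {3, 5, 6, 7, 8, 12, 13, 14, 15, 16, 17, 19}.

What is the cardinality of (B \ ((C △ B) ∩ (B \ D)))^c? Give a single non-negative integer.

C △ B = {3, 4, 5, 6, 8, 10, 13, 14, 15, 17, 18}
B \ D = {4, 9, 18}
(C △ B) ∩ (B \ D) = {4, 18}
B \ ((C △ B) ∩ (B \ D)) = {6, 7, 9, 14, 17}
(B \ ((C △ B) ∩ (B \ D)))^c = {3, 4, 5, 8, 10, 11, 12, 13, 15, 16, 18, 19}
|(B \ ((C △ B) ∩ (B \ D)))^c| = 12

12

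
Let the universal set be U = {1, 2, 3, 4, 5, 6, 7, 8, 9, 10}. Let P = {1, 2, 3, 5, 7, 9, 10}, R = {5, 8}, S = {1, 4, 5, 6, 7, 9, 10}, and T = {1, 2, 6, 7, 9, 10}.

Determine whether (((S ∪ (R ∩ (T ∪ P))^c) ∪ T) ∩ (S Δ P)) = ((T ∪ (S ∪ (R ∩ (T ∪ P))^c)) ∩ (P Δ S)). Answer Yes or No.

Yes

T ∪ P = {1, 2, 3, 5, 6, 7, 9, 10}
R ∩ (T ∪ P) = {5}
(R ∩ (T ∪ P))^c = {1, 2, 3, 4, 6, 7, 8, 9, 10}
S ∪ (R ∩ (T ∪ P))^c = {1, 2, 3, 4, 5, 6, 7, 8, 9, 10}
(S ∪ (R ∩ (T ∪ P))^c) ∪ T = {1, 2, 3, 4, 5, 6, 7, 8, 9, 10}
S Δ P = {2, 3, 4, 6}
((S ∪ (R ∩ (T ∪ P))^c) ∪ T) ∩ (S Δ P) = {2, 3, 4, 6}
T ∪ (S ∪ (R ∩ (T ∪ P))^c) = {1, 2, 3, 4, 5, 6, 7, 8, 9, 10}
P Δ S = {2, 3, 4, 6}
(T ∪ (S ∪ (R ∩ (T ∪ P))^c)) ∩ (P Δ S) = {2, 3, 4, 6}
Both equal {2, 3, 4, 6}, so ((S ∪ (R ∩ (T ∪ P))^c) ∪ T) ∩ (S Δ P) = (T ∪ (S ∪ (R ∩ (T ∪ P))^c)) ∩ (P Δ S).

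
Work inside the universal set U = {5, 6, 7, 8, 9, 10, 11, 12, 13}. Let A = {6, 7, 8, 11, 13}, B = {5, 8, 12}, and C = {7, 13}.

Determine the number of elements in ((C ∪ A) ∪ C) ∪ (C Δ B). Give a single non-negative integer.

7

C ∪ A = {6, 7, 8, 11, 13}
(C ∪ A) ∪ C = {6, 7, 8, 11, 13}
C Δ B = {5, 7, 8, 12, 13}
((C ∪ A) ∪ C) ∪ (C Δ B) = {5, 6, 7, 8, 11, 12, 13}
|((C ∪ A) ∪ C) ∪ (C Δ B)| = 7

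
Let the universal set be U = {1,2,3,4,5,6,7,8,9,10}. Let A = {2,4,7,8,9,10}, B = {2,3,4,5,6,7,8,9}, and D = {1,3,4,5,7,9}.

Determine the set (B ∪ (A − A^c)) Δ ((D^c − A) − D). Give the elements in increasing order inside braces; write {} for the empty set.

A^c = {1,3,5,6}
A − A^c = {2,4,7,8,9,10}
B ∪ (A − A^c) = {2,3,4,5,6,7,8,9,10}
D^c = {2,6,8,10}
D^c − A = {6}
(D^c − A) − D = {6}
(B ∪ (A − A^c)) Δ ((D^c − A) − D) = {2,3,4,5,7,8,9,10}

{2,3,4,5,7,8,9,10}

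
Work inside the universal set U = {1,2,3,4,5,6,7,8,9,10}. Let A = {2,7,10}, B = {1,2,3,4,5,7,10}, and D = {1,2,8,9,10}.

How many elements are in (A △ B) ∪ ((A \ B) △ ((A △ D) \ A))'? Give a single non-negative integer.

8

A △ B = {1,3,4,5}
A \ B = {}
A △ D = {1,7,8,9}
(A △ D) \ A = {1,8,9}
(A \ B) △ ((A △ D) \ A) = {1,8,9}
((A \ B) △ ((A △ D) \ A))' = {2,3,4,5,6,7,10}
(A △ B) ∪ ((A \ B) △ ((A △ D) \ A))' = {1,2,3,4,5,6,7,10}
|(A △ B) ∪ ((A \ B) △ ((A △ D) \ A))'| = 8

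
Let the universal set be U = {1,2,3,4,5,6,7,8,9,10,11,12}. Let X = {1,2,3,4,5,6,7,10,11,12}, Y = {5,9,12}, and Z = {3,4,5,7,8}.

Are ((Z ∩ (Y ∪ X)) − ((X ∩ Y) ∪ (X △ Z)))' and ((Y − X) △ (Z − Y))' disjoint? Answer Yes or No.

No

Y ∪ X = {1,2,3,4,5,6,7,9,10,11,12}
Z ∩ (Y ∪ X) = {3,4,5,7}
X ∩ Y = {5,12}
X △ Z = {1,2,6,8,10,11,12}
(X ∩ Y) ∪ (X △ Z) = {1,2,5,6,8,10,11,12}
(Z ∩ (Y ∪ X)) − ((X ∩ Y) ∪ (X △ Z)) = {3,4,7}
((Z ∩ (Y ∪ X)) − ((X ∩ Y) ∪ (X △ Z)))' = {1,2,5,6,8,9,10,11,12}
Y − X = {9}
Z − Y = {3,4,7,8}
(Y − X) △ (Z − Y) = {3,4,7,8,9}
((Y − X) △ (Z − Y))' = {1,2,5,6,10,11,12}
1 lies in both, so they are not disjoint.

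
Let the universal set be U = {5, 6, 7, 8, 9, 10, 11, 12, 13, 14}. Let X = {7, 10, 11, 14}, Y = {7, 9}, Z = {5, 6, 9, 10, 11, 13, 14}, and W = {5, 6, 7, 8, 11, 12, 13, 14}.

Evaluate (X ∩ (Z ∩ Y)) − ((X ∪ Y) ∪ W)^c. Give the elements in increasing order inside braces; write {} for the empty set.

Z ∩ Y = {9}
X ∩ (Z ∩ Y) = {}
X ∪ Y = {7, 9, 10, 11, 14}
(X ∪ Y) ∪ W = {5, 6, 7, 8, 9, 10, 11, 12, 13, 14}
((X ∪ Y) ∪ W)^c = {}
(X ∩ (Z ∩ Y)) − ((X ∪ Y) ∪ W)^c = {}

{}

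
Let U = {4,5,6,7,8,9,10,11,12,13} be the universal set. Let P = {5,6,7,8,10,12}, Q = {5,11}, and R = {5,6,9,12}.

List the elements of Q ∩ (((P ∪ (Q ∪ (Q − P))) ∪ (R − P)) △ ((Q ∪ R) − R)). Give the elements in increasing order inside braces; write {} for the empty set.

Q − P = {11}
Q ∪ (Q − P) = {5,11}
P ∪ (Q ∪ (Q − P)) = {5,6,7,8,10,11,12}
R − P = {9}
(P ∪ (Q ∪ (Q − P))) ∪ (R − P) = {5,6,7,8,9,10,11,12}
Q ∪ R = {5,6,9,11,12}
(Q ∪ R) − R = {11}
((P ∪ (Q ∪ (Q − P))) ∪ (R − P)) △ ((Q ∪ R) − R) = {5,6,7,8,9,10,12}
Q ∩ (((P ∪ (Q ∪ (Q − P))) ∪ (R − P)) △ ((Q ∪ R) − R)) = {5}

{5}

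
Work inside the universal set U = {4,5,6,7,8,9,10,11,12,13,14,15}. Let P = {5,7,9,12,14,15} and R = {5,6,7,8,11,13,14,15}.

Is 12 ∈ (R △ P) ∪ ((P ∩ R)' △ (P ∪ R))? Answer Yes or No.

Yes

12 ∉ R and 12 ∈ P, so 12 ∈ R △ P
12 ∈ P and 12 ∉ R, so 12 ∉ P ∩ R
12 ∈ (P ∩ R)' since 12 ∉ (P ∩ R)
12 ∈ P and 12 ∉ R, so 12 ∈ P ∪ R
12 ∈ (P ∩ R)' and 12 ∈ (P ∪ R), so 12 ∉ (P ∩ R)' △ (P ∪ R)
12 ∈ (R △ P) and 12 ∉ ((P ∩ R)' △ (P ∪ R)), so 12 ∈ (R △ P) ∪ ((P ∩ R)' △ (P ∪ R))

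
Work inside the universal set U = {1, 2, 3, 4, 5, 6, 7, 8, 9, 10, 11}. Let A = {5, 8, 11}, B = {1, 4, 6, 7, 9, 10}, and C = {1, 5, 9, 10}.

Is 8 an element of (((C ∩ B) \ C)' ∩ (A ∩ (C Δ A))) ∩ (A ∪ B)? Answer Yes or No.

Yes

8 ∉ C and 8 ∉ B, so 8 ∉ C ∩ B
8 ∉ (C ∩ B) and 8 ∉ C, so 8 ∉ (C ∩ B) \ C
8 ∈ ((C ∩ B) \ C)' since 8 ∉ ((C ∩ B) \ C)
8 ∉ C and 8 ∈ A, so 8 ∈ C Δ A
8 ∈ A and 8 ∈ (C Δ A), so 8 ∈ A ∩ (C Δ A)
8 ∈ ((C ∩ B) \ C)' and 8 ∈ (A ∩ (C Δ A)), so 8 ∈ ((C ∩ B) \ C)' ∩ (A ∩ (C Δ A))
8 ∈ A and 8 ∉ B, so 8 ∈ A ∪ B
8 ∈ (((C ∩ B) \ C)' ∩ (A ∩ (C Δ A))) and 8 ∈ (A ∪ B), so 8 ∈ (((C ∩ B) \ C)' ∩ (A ∩ (C Δ A))) ∩ (A ∪ B)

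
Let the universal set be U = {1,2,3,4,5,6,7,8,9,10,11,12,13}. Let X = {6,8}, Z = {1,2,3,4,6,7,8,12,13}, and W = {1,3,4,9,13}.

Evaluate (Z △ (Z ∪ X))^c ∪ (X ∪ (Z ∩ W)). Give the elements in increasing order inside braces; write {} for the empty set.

Z ∪ X = {1,2,3,4,6,7,8,12,13}
Z △ (Z ∪ X) = {}
(Z △ (Z ∪ X))^c = {1,2,3,4,5,6,7,8,9,10,11,12,13}
Z ∩ W = {1,3,4,13}
X ∪ (Z ∩ W) = {1,3,4,6,8,13}
(Z △ (Z ∪ X))^c ∪ (X ∪ (Z ∩ W)) = {1,2,3,4,5,6,7,8,9,10,11,12,13}

{1,2,3,4,5,6,7,8,9,10,11,12,13}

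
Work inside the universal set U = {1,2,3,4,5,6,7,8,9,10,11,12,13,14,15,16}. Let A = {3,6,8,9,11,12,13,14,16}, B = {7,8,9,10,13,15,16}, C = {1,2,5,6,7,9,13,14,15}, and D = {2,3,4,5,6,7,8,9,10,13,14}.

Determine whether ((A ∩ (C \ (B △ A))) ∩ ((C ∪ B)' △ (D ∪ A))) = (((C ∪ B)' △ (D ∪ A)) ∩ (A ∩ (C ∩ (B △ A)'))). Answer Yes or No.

B △ A = {3,6,7,10,11,12,14,15}
C \ (B △ A) = {1,2,5,9,13}
A ∩ (C \ (B △ A)) = {9,13}
C ∪ B = {1,2,5,6,7,8,9,10,13,14,15,16}
(C ∪ B)' = {3,4,11,12}
D ∪ A = {2,3,4,5,6,7,8,9,10,11,12,13,14,16}
(C ∪ B)' △ (D ∪ A) = {2,5,6,7,8,9,10,13,14,16}
(A ∩ (C \ (B △ A))) ∩ ((C ∪ B)' △ (D ∪ A)) = {9,13}
(B △ A)' = {1,2,4,5,8,9,13,16}
C ∩ (B △ A)' = {1,2,5,9,13}
A ∩ (C ∩ (B △ A)') = {9,13}
((C ∪ B)' △ (D ∪ A)) ∩ (A ∩ (C ∩ (B △ A)')) = {9,13}
Both equal {9,13}, so (A ∩ (C \ (B △ A))) ∩ ((C ∪ B)' △ (D ∪ A)) = ((C ∪ B)' △ (D ∪ A)) ∩ (A ∩ (C ∩ (B △ A)')).

Yes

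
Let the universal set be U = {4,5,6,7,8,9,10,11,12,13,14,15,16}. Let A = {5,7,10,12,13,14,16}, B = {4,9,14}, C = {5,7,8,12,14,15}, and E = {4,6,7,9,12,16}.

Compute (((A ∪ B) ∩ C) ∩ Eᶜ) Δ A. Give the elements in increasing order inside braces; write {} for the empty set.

A ∪ B = {4,5,7,9,10,12,13,14,16}
(A ∪ B) ∩ C = {5,7,12,14}
Eᶜ = {5,8,10,11,13,14,15}
((A ∪ B) ∩ C) ∩ Eᶜ = {5,14}
(((A ∪ B) ∩ C) ∩ Eᶜ) Δ A = {7,10,12,13,16}

{7,10,12,13,16}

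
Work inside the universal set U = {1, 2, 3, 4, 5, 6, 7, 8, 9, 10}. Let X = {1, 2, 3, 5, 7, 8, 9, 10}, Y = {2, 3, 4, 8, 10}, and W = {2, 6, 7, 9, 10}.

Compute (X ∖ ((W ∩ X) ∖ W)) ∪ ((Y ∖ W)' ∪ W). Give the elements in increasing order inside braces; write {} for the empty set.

W ∩ X = {2, 7, 9, 10}
(W ∩ X) ∖ W = {}
X ∖ ((W ∩ X) ∖ W) = {1, 2, 3, 5, 7, 8, 9, 10}
Y ∖ W = {3, 4, 8}
(Y ∖ W)' = {1, 2, 5, 6, 7, 9, 10}
(Y ∖ W)' ∪ W = {1, 2, 5, 6, 7, 9, 10}
(X ∖ ((W ∩ X) ∖ W)) ∪ ((Y ∖ W)' ∪ W) = {1, 2, 3, 5, 6, 7, 8, 9, 10}

{1, 2, 3, 5, 6, 7, 8, 9, 10}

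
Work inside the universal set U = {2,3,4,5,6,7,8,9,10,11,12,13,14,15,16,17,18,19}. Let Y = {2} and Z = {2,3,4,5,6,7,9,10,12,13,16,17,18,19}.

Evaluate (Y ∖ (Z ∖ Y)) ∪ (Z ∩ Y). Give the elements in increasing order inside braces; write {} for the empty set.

Z ∖ Y = {3,4,5,6,7,9,10,12,13,16,17,18,19}
Y ∖ (Z ∖ Y) = {2}
Z ∩ Y = {2}
(Y ∖ (Z ∖ Y)) ∪ (Z ∩ Y) = {2}

{2}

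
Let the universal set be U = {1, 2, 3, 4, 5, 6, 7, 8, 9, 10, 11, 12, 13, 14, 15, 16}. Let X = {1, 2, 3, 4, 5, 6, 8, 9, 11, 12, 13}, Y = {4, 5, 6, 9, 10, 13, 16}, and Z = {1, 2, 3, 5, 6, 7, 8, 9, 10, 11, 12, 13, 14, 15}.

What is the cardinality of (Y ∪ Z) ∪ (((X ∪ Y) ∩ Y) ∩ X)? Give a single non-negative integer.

Y ∪ Z = {1, 2, 3, 4, 5, 6, 7, 8, 9, 10, 11, 12, 13, 14, 15, 16}
X ∪ Y = {1, 2, 3, 4, 5, 6, 8, 9, 10, 11, 12, 13, 16}
(X ∪ Y) ∩ Y = {4, 5, 6, 9, 10, 13, 16}
((X ∪ Y) ∩ Y) ∩ X = {4, 5, 6, 9, 13}
(Y ∪ Z) ∪ (((X ∪ Y) ∩ Y) ∩ X) = {1, 2, 3, 4, 5, 6, 7, 8, 9, 10, 11, 12, 13, 14, 15, 16}
|(Y ∪ Z) ∪ (((X ∪ Y) ∩ Y) ∩ X)| = 16

16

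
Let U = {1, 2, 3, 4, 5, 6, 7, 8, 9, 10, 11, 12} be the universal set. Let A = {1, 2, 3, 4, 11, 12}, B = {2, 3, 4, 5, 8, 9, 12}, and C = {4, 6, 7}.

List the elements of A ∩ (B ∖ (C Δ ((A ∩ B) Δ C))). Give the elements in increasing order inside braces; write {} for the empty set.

A ∩ B = {2, 3, 4, 12}
(A ∩ B) Δ C = {2, 3, 6, 7, 12}
C Δ ((A ∩ B) Δ C) = {2, 3, 4, 12}
B ∖ (C Δ ((A ∩ B) Δ C)) = {5, 8, 9}
A ∩ (B ∖ (C Δ ((A ∩ B) Δ C))) = {}

{}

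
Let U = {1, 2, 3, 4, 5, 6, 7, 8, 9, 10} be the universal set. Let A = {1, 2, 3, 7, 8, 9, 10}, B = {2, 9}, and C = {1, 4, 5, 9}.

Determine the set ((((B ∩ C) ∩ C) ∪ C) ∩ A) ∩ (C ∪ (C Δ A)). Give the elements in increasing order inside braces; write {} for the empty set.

{1, 9}

B ∩ C = {9}
(B ∩ C) ∩ C = {9}
((B ∩ C) ∩ C) ∪ C = {1, 4, 5, 9}
(((B ∩ C) ∩ C) ∪ C) ∩ A = {1, 9}
C Δ A = {2, 3, 4, 5, 7, 8, 10}
C ∪ (C Δ A) = {1, 2, 3, 4, 5, 7, 8, 9, 10}
((((B ∩ C) ∩ C) ∪ C) ∩ A) ∩ (C ∪ (C Δ A)) = {1, 9}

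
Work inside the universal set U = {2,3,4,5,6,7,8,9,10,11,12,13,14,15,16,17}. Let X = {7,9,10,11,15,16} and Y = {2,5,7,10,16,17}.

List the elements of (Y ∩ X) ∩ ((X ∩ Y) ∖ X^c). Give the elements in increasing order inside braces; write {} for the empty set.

Y ∩ X = {7,10,16}
X ∩ Y = {7,10,16}
X^c = {2,3,4,5,6,8,12,13,14,17}
(X ∩ Y) ∖ X^c = {7,10,16}
(Y ∩ X) ∩ ((X ∩ Y) ∖ X^c) = {7,10,16}

{7,10,16}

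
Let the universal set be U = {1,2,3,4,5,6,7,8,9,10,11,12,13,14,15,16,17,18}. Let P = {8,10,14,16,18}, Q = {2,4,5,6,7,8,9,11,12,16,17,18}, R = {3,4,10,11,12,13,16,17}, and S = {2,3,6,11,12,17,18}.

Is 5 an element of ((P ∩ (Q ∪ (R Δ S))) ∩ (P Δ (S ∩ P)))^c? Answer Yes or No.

Yes

5 ∉ R and 5 ∉ S, so 5 ∉ R Δ S
5 ∈ Q and 5 ∉ (R Δ S), so 5 ∈ Q ∪ (R Δ S)
5 ∉ P and 5 ∈ (Q ∪ (R Δ S)), so 5 ∉ P ∩ (Q ∪ (R Δ S))
5 ∉ S and 5 ∉ P, so 5 ∉ S ∩ P
5 ∉ P and 5 ∉ (S ∩ P), so 5 ∉ P Δ (S ∩ P)
5 ∉ (P ∩ (Q ∪ (R Δ S))) and 5 ∉ (P Δ (S ∩ P)), so 5 ∉ (P ∩ (Q ∪ (R Δ S))) ∩ (P Δ (S ∩ P))
5 ∈ ((P ∩ (Q ∪ (R Δ S))) ∩ (P Δ (S ∩ P)))^c since 5 ∉ ((P ∩ (Q ∪ (R Δ S))) ∩ (P Δ (S ∩ P)))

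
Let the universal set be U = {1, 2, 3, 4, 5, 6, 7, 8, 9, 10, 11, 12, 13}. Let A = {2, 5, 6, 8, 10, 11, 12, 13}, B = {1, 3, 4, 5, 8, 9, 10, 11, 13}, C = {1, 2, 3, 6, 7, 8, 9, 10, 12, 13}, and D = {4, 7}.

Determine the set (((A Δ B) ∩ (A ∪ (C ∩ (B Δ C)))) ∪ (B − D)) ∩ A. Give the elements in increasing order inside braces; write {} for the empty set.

{2, 5, 6, 8, 10, 11, 12, 13}

A Δ B = {1, 2, 3, 4, 6, 9, 12}
B Δ C = {2, 4, 5, 6, 7, 11, 12}
C ∩ (B Δ C) = {2, 6, 7, 12}
A ∪ (C ∩ (B Δ C)) = {2, 5, 6, 7, 8, 10, 11, 12, 13}
(A Δ B) ∩ (A ∪ (C ∩ (B Δ C))) = {2, 6, 12}
B − D = {1, 3, 5, 8, 9, 10, 11, 13}
((A Δ B) ∩ (A ∪ (C ∩ (B Δ C)))) ∪ (B − D) = {1, 2, 3, 5, 6, 8, 9, 10, 11, 12, 13}
(((A Δ B) ∩ (A ∪ (C ∩ (B Δ C)))) ∪ (B − D)) ∩ A = {2, 5, 6, 8, 10, 11, 12, 13}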